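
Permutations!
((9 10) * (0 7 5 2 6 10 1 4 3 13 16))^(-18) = (0 9)(1 7)(2 3)(4 5)(6 13)(10 16)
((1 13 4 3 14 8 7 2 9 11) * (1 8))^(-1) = (1 14 3 4 13)(2 7 8 11 9)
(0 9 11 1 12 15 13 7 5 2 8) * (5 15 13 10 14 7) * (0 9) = (1 12 13 5 2 8 9 11)(7 15 10 14) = [0, 12, 8, 3, 4, 2, 6, 15, 9, 11, 14, 1, 13, 5, 7, 10]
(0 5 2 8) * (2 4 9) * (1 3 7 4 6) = (0 5 6 1 3 7 4 9 2 8) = [5, 3, 8, 7, 9, 6, 1, 4, 0, 2]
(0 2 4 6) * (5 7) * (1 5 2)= [1, 5, 4, 3, 6, 7, 0, 2]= (0 1 5 7 2 4 6)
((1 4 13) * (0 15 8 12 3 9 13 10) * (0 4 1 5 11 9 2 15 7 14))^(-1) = ((0 7 14)(2 15 8 12 3)(4 10)(5 11 9 13))^(-1) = (0 14 7)(2 3 12 8 15)(4 10)(5 13 9 11)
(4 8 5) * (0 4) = (0 4 8 5) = [4, 1, 2, 3, 8, 0, 6, 7, 5]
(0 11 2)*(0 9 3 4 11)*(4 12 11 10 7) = (2 9 3 12 11)(4 10 7) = [0, 1, 9, 12, 10, 5, 6, 4, 8, 3, 7, 2, 11]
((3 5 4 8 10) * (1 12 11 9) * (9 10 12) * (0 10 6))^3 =((0 10 3 5 4 8 12 11 6)(1 9))^3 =(0 5 12)(1 9)(3 8 6)(4 11 10)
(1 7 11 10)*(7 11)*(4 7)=[0, 11, 2, 3, 7, 5, 6, 4, 8, 9, 1, 10]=(1 11 10)(4 7)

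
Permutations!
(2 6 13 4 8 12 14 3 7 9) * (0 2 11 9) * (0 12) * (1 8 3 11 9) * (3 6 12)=(0 2 12 14 11 1 8)(3 7)(4 6 13)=[2, 8, 12, 7, 6, 5, 13, 3, 0, 9, 10, 1, 14, 4, 11]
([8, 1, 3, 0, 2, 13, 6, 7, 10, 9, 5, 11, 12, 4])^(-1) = [3, 1, 4, 2, 13, 10, 6, 7, 0, 9, 8, 11, 12, 5]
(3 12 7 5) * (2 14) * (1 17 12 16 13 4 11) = (1 17 12 7 5 3 16 13 4 11)(2 14) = [0, 17, 14, 16, 11, 3, 6, 5, 8, 9, 10, 1, 7, 4, 2, 15, 13, 12]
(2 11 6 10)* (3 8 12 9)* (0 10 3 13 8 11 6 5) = (0 10 2 6 3 11 5)(8 12 9 13) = [10, 1, 6, 11, 4, 0, 3, 7, 12, 13, 2, 5, 9, 8]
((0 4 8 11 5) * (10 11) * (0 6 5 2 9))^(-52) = ((0 4 8 10 11 2 9)(5 6))^(-52) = (0 11 4 2 8 9 10)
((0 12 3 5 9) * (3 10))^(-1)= (0 9 5 3 10 12)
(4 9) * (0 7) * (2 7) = (0 2 7)(4 9) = [2, 1, 7, 3, 9, 5, 6, 0, 8, 4]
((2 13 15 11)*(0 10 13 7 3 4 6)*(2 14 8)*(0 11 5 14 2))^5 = (0 14 15 10 8 5 13)(2 11 6 4 3 7)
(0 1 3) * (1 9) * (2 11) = (0 9 1 3)(2 11) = [9, 3, 11, 0, 4, 5, 6, 7, 8, 1, 10, 2]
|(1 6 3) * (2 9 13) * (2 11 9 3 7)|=|(1 6 7 2 3)(9 13 11)|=15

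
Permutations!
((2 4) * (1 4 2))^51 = (1 4)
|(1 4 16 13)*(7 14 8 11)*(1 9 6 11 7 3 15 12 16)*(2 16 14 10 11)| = |(1 4)(2 16 13 9 6)(3 15 12 14 8 7 10 11)| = 40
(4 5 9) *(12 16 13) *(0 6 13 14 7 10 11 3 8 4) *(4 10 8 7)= (0 6 13 12 16 14 4 5 9)(3 7 8 10 11)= [6, 1, 2, 7, 5, 9, 13, 8, 10, 0, 11, 3, 16, 12, 4, 15, 14]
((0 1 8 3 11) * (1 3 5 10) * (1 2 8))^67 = (0 3 11)(2 10 5 8)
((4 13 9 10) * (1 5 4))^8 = ((1 5 4 13 9 10))^8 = (1 4 9)(5 13 10)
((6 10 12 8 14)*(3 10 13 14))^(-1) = (3 8 12 10)(6 14 13)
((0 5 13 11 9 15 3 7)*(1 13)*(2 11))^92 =((0 5 1 13 2 11 9 15 3 7))^92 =(0 1 2 9 3)(5 13 11 15 7)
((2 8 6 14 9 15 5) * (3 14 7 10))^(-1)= ((2 8 6 7 10 3 14 9 15 5))^(-1)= (2 5 15 9 14 3 10 7 6 8)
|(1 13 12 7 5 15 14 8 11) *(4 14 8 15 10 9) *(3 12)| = 13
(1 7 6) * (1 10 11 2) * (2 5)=(1 7 6 10 11 5 2)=[0, 7, 1, 3, 4, 2, 10, 6, 8, 9, 11, 5]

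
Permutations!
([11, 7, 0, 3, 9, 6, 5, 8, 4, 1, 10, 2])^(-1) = (0 2 11)(1 9 4 8 7)(5 6)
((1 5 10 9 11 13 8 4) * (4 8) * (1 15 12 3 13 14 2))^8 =(1 5 10 9 11 14 2)(3 15 13 12 4)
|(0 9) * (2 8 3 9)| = 5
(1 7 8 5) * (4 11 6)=(1 7 8 5)(4 11 6)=[0, 7, 2, 3, 11, 1, 4, 8, 5, 9, 10, 6]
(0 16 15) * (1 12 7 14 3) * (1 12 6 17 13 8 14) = [16, 6, 2, 12, 4, 5, 17, 1, 14, 9, 10, 11, 7, 8, 3, 0, 15, 13] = (0 16 15)(1 6 17 13 8 14 3 12 7)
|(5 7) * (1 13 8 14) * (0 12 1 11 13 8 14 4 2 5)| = |(0 12 1 8 4 2 5 7)(11 13 14)| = 24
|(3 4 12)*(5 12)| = 4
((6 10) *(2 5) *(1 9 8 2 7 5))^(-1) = (1 2 8 9)(5 7)(6 10) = ((1 9 8 2)(5 7)(6 10))^(-1)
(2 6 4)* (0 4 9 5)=(0 4 2 6 9 5)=[4, 1, 6, 3, 2, 0, 9, 7, 8, 5]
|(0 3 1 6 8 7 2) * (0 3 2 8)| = 10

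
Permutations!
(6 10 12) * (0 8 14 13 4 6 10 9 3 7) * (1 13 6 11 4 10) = [8, 13, 2, 7, 11, 5, 9, 0, 14, 3, 12, 4, 1, 10, 6] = (0 8 14 6 9 3 7)(1 13 10 12)(4 11)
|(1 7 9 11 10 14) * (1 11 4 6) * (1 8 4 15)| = |(1 7 9 15)(4 6 8)(10 14 11)| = 12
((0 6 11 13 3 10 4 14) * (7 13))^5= ((0 6 11 7 13 3 10 4 14))^5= (0 3 6 10 11 4 7 14 13)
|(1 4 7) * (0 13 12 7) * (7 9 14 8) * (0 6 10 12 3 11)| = 36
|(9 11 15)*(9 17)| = |(9 11 15 17)| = 4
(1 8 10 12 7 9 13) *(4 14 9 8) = [0, 4, 2, 3, 14, 5, 6, 8, 10, 13, 12, 11, 7, 1, 9] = (1 4 14 9 13)(7 8 10 12)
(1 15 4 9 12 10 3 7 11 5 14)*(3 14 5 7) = (1 15 4 9 12 10 14)(7 11) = [0, 15, 2, 3, 9, 5, 6, 11, 8, 12, 14, 7, 10, 13, 1, 4]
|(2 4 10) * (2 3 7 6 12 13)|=8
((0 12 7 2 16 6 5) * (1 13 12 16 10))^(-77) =(0 5 6 16)(1 13 12 7 2 10)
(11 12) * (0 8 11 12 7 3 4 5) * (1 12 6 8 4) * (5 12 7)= (0 4 12 6 8 11 5)(1 7 3)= [4, 7, 2, 1, 12, 0, 8, 3, 11, 9, 10, 5, 6]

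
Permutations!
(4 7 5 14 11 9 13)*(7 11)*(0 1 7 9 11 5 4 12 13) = (0 1 7 4 5 14 9)(12 13) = [1, 7, 2, 3, 5, 14, 6, 4, 8, 0, 10, 11, 13, 12, 9]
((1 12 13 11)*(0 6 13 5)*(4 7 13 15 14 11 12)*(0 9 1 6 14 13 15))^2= (0 11)(1 7 13 5)(4 15 12 9)(6 14)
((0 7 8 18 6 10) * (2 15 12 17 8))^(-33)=((0 7 2 15 12 17 8 18 6 10))^(-33)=(0 18 12 7 6 17 2 10 8 15)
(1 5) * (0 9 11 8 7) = (0 9 11 8 7)(1 5) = [9, 5, 2, 3, 4, 1, 6, 0, 7, 11, 10, 8]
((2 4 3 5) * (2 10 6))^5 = ((2 4 3 5 10 6))^5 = (2 6 10 5 3 4)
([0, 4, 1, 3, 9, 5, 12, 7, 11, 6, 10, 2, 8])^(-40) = [0, 1, 2, 3, 4, 5, 6, 7, 8, 9, 10, 11, 12]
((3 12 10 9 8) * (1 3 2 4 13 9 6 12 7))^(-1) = ((1 3 7)(2 4 13 9 8)(6 12 10))^(-1) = (1 7 3)(2 8 9 13 4)(6 10 12)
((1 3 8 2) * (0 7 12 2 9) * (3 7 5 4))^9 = ((0 5 4 3 8 9)(1 7 12 2))^9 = (0 3)(1 7 12 2)(4 9)(5 8)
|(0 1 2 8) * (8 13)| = |(0 1 2 13 8)| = 5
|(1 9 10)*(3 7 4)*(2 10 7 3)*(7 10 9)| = |(1 7 4 2 9 10)| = 6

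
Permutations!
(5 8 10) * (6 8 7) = (5 7 6 8 10) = [0, 1, 2, 3, 4, 7, 8, 6, 10, 9, 5]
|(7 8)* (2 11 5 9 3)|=10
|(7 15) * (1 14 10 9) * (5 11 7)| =4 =|(1 14 10 9)(5 11 7 15)|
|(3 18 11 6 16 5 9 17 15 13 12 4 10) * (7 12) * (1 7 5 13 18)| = |(1 7 12 4 10 3)(5 9 17 15 18 11 6 16 13)| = 18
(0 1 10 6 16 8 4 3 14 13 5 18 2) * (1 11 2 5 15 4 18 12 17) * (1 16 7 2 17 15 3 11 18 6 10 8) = (0 18 5 12 15 4 11 17 16 1 8 6 7 2)(3 14 13) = [18, 8, 0, 14, 11, 12, 7, 2, 6, 9, 10, 17, 15, 3, 13, 4, 1, 16, 5]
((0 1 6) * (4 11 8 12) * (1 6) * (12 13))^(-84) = (4 11 8 13 12) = ((0 6)(4 11 8 13 12))^(-84)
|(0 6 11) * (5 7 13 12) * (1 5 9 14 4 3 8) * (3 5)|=|(0 6 11)(1 3 8)(4 5 7 13 12 9 14)|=21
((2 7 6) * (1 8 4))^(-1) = ((1 8 4)(2 7 6))^(-1) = (1 4 8)(2 6 7)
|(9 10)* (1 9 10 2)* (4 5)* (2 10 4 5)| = 5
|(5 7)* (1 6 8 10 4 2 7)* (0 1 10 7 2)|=8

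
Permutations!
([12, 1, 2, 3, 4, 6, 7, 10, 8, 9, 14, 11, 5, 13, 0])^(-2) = (0 10 6 12 14 7 5)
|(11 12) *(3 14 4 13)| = 4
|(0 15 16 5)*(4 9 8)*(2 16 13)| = 6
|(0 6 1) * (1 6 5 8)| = |(0 5 8 1)| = 4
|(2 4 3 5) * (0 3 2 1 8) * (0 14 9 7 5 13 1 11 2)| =|(0 3 13 1 8 14 9 7 5 11 2 4)| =12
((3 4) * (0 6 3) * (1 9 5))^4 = ((0 6 3 4)(1 9 5))^4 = (1 9 5)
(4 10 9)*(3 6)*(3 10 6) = [0, 1, 2, 3, 6, 5, 10, 7, 8, 4, 9] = (4 6 10 9)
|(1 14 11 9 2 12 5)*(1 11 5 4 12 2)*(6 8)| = |(1 14 5 11 9)(4 12)(6 8)| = 10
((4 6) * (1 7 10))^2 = (1 10 7)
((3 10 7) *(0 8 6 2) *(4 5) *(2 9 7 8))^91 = ((0 2)(3 10 8 6 9 7)(4 5))^91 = (0 2)(3 10 8 6 9 7)(4 5)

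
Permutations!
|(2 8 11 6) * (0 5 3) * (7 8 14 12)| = 21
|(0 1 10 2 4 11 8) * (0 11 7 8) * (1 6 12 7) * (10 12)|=10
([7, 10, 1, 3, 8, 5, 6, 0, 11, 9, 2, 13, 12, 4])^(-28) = (13)(1 2 10)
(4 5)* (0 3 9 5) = (0 3 9 5 4) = [3, 1, 2, 9, 0, 4, 6, 7, 8, 5]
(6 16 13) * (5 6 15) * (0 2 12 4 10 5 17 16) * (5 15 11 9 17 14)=(0 2 12 4 10 15 14 5 6)(9 17 16 13 11)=[2, 1, 12, 3, 10, 6, 0, 7, 8, 17, 15, 9, 4, 11, 5, 14, 13, 16]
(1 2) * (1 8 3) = (1 2 8 3) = [0, 2, 8, 1, 4, 5, 6, 7, 3]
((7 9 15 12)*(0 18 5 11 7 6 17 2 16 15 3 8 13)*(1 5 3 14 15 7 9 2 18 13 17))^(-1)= (0 13)(1 6 12 15 14 9 11 5)(2 7 16)(3 18 17 8)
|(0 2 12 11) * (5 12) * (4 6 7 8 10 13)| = |(0 2 5 12 11)(4 6 7 8 10 13)| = 30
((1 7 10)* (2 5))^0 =(10)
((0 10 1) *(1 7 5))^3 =(0 5 10 1 7)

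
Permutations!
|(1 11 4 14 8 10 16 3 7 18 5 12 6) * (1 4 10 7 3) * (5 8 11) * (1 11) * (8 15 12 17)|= |(1 5 17 8 7 18 15 12 6 4 14)(10 16 11)|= 33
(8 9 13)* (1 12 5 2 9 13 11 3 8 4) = [0, 12, 9, 8, 1, 2, 6, 7, 13, 11, 10, 3, 5, 4] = (1 12 5 2 9 11 3 8 13 4)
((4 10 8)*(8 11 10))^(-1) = (4 8)(10 11)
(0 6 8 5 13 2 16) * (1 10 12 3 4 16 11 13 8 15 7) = [6, 10, 11, 4, 16, 8, 15, 1, 5, 9, 12, 13, 3, 2, 14, 7, 0] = (0 6 15 7 1 10 12 3 4 16)(2 11 13)(5 8)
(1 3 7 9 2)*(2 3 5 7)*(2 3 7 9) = (1 5 9 7 2) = [0, 5, 1, 3, 4, 9, 6, 2, 8, 7]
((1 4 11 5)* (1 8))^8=((1 4 11 5 8))^8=(1 5 4 8 11)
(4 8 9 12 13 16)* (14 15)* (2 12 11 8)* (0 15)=(0 15 14)(2 12 13 16 4)(8 9 11)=[15, 1, 12, 3, 2, 5, 6, 7, 9, 11, 10, 8, 13, 16, 0, 14, 4]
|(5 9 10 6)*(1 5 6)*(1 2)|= 5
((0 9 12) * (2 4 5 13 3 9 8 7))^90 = (13)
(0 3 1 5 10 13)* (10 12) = [3, 5, 2, 1, 4, 12, 6, 7, 8, 9, 13, 11, 10, 0] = (0 3 1 5 12 10 13)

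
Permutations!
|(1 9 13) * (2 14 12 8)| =|(1 9 13)(2 14 12 8)| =12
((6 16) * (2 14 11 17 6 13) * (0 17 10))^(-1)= ((0 17 6 16 13 2 14 11 10))^(-1)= (0 10 11 14 2 13 16 6 17)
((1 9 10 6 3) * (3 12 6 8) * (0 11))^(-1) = (0 11)(1 3 8 10 9)(6 12)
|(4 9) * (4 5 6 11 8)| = |(4 9 5 6 11 8)| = 6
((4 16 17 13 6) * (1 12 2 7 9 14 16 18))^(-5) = (1 17 2 6 9 18 16 12 13 7 4 14)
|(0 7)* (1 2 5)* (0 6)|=3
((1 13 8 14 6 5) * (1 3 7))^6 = (1 3 6 8)(5 14 13 7)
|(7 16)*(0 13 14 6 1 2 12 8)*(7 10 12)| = 11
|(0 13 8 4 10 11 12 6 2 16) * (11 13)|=|(0 11 12 6 2 16)(4 10 13 8)|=12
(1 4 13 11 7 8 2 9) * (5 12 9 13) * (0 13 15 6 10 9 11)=(0 13)(1 4 5 12 11 7 8 2 15 6 10 9)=[13, 4, 15, 3, 5, 12, 10, 8, 2, 1, 9, 7, 11, 0, 14, 6]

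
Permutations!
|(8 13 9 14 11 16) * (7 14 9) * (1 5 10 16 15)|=|(1 5 10 16 8 13 7 14 11 15)|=10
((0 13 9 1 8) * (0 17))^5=((0 13 9 1 8 17))^5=(0 17 8 1 9 13)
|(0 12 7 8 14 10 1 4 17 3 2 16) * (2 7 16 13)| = |(0 12 16)(1 4 17 3 7 8 14 10)(2 13)| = 24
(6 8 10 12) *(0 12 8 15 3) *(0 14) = [12, 1, 2, 14, 4, 5, 15, 7, 10, 9, 8, 11, 6, 13, 0, 3] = (0 12 6 15 3 14)(8 10)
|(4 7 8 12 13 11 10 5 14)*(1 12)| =|(1 12 13 11 10 5 14 4 7 8)| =10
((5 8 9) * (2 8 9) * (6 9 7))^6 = ((2 8)(5 7 6 9))^6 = (5 6)(7 9)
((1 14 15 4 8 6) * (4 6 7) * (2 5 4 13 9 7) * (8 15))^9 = (1 14 8 2 5 4 15 6) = ((1 14 8 2 5 4 15 6)(7 13 9))^9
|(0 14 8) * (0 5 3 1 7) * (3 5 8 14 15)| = 5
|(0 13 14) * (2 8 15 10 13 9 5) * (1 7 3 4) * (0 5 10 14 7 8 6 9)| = 13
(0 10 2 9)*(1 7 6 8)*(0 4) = (0 10 2 9 4)(1 7 6 8) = [10, 7, 9, 3, 0, 5, 8, 6, 1, 4, 2]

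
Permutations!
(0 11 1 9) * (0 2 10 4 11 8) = (0 8)(1 9 2 10 4 11) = [8, 9, 10, 3, 11, 5, 6, 7, 0, 2, 4, 1]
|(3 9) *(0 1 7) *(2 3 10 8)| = 15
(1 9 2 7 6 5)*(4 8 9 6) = (1 6 5)(2 7 4 8 9) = [0, 6, 7, 3, 8, 1, 5, 4, 9, 2]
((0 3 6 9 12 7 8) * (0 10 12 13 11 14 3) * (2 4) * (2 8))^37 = (2 4 8 10 12 7)(3 6 9 13 11 14)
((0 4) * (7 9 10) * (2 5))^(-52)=(7 10 9)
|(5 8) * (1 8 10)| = 4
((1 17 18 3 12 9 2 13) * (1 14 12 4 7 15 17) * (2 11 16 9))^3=((2 13 14 12)(3 4 7 15 17 18)(9 11 16))^3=(2 12 14 13)(3 15)(4 17)(7 18)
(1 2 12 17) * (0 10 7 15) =[10, 2, 12, 3, 4, 5, 6, 15, 8, 9, 7, 11, 17, 13, 14, 0, 16, 1] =(0 10 7 15)(1 2 12 17)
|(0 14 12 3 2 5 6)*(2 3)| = 6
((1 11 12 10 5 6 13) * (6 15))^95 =(1 13 6 15 5 10 12 11)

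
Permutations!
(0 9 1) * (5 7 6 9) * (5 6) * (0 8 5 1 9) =(9)(0 6)(1 8 5 7) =[6, 8, 2, 3, 4, 7, 0, 1, 5, 9]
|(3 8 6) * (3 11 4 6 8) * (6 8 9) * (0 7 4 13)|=|(0 7 4 8 9 6 11 13)|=8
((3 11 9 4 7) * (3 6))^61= (3 11 9 4 7 6)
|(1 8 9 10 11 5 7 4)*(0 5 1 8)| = 9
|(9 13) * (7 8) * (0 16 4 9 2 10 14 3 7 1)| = 12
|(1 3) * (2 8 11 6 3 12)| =|(1 12 2 8 11 6 3)| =7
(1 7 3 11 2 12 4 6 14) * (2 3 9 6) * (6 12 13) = (1 7 9 12 4 2 13 6 14)(3 11) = [0, 7, 13, 11, 2, 5, 14, 9, 8, 12, 10, 3, 4, 6, 1]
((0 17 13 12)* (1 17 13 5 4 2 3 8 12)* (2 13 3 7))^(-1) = (0 12 8 3)(1 13 4 5 17)(2 7)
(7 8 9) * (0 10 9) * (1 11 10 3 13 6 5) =(0 3 13 6 5 1 11 10 9 7 8) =[3, 11, 2, 13, 4, 1, 5, 8, 0, 7, 9, 10, 12, 6]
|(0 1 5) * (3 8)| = 6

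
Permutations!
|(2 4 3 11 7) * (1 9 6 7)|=|(1 9 6 7 2 4 3 11)|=8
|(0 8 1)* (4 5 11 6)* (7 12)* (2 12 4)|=|(0 8 1)(2 12 7 4 5 11 6)|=21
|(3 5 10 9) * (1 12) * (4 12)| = 12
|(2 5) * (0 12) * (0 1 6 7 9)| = 6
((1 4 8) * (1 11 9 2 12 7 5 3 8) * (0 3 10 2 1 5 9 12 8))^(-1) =((0 3)(1 4 5 10 2 8 11 12 7 9))^(-1) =(0 3)(1 9 7 12 11 8 2 10 5 4)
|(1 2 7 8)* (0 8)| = 5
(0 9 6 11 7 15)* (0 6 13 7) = (0 9 13 7 15 6 11) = [9, 1, 2, 3, 4, 5, 11, 15, 8, 13, 10, 0, 12, 7, 14, 6]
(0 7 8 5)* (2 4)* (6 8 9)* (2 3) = (0 7 9 6 8 5)(2 4 3) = [7, 1, 4, 2, 3, 0, 8, 9, 5, 6]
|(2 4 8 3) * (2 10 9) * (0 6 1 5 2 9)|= |(0 6 1 5 2 4 8 3 10)|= 9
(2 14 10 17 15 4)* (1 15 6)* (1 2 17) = [0, 15, 14, 3, 17, 5, 2, 7, 8, 9, 1, 11, 12, 13, 10, 4, 16, 6] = (1 15 4 17 6 2 14 10)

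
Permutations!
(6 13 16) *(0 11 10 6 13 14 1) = (0 11 10 6 14 1)(13 16) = [11, 0, 2, 3, 4, 5, 14, 7, 8, 9, 6, 10, 12, 16, 1, 15, 13]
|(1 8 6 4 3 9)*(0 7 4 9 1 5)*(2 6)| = |(0 7 4 3 1 8 2 6 9 5)| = 10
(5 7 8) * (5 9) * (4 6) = (4 6)(5 7 8 9) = [0, 1, 2, 3, 6, 7, 4, 8, 9, 5]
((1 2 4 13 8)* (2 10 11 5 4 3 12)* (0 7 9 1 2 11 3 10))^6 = ((0 7 9 1)(2 10 3 12 11 5 4 13 8))^6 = (0 9)(1 7)(2 4 12)(3 8 5)(10 13 11)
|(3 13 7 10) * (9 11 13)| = 6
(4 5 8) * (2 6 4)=(2 6 4 5 8)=[0, 1, 6, 3, 5, 8, 4, 7, 2]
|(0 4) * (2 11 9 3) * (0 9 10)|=7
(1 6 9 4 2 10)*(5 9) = [0, 6, 10, 3, 2, 9, 5, 7, 8, 4, 1] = (1 6 5 9 4 2 10)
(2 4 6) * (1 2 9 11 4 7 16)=[0, 2, 7, 3, 6, 5, 9, 16, 8, 11, 10, 4, 12, 13, 14, 15, 1]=(1 2 7 16)(4 6 9 11)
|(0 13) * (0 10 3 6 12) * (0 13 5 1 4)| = 20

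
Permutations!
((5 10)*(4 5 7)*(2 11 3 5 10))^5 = (2 11 3 5)(4 7 10)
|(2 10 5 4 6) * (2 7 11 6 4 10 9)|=6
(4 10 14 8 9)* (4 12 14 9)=[0, 1, 2, 3, 10, 5, 6, 7, 4, 12, 9, 11, 14, 13, 8]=(4 10 9 12 14 8)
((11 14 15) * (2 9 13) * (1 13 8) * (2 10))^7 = ((1 13 10 2 9 8)(11 14 15))^7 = (1 13 10 2 9 8)(11 14 15)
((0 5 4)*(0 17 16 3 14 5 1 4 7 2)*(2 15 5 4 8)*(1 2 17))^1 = ((0 2)(1 8 17 16 3 14 4)(5 7 15))^1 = (0 2)(1 8 17 16 3 14 4)(5 7 15)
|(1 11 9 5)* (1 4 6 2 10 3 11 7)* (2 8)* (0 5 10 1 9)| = 12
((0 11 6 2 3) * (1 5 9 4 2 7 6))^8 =((0 11 1 5 9 4 2 3)(6 7))^8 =(11)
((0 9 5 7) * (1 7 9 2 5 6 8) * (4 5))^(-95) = (0 9 7 5 1 4 8 2 6)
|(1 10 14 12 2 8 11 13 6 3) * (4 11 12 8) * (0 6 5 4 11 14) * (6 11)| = |(0 11 13 5 4 14 8 12 2 6 3 1 10)| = 13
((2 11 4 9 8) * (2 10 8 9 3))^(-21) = (2 3 4 11)(8 10)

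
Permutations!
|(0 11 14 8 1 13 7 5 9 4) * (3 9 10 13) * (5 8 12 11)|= |(0 5 10 13 7 8 1 3 9 4)(11 14 12)|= 30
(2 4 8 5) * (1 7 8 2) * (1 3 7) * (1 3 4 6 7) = (1 3)(2 6 7 8 5 4) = [0, 3, 6, 1, 2, 4, 7, 8, 5]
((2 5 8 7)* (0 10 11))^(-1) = (0 11 10)(2 7 8 5)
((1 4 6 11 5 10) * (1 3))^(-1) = (1 3 10 5 11 6 4)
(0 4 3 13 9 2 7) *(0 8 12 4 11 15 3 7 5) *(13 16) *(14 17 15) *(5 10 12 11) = (0 5)(2 10 12 4 7 8 11 14 17 15 3 16 13 9) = [5, 1, 10, 16, 7, 0, 6, 8, 11, 2, 12, 14, 4, 9, 17, 3, 13, 15]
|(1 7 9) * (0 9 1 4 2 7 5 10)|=|(0 9 4 2 7 1 5 10)|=8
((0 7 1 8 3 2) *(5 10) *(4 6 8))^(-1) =(0 2 3 8 6 4 1 7)(5 10)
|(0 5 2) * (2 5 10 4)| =|(0 10 4 2)| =4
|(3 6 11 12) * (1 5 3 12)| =|(12)(1 5 3 6 11)| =5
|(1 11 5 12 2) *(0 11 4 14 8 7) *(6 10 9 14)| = 13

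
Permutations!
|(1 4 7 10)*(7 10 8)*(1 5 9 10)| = |(1 4)(5 9 10)(7 8)| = 6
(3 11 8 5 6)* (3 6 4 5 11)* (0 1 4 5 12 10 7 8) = (0 1 4 12 10 7 8 11) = [1, 4, 2, 3, 12, 5, 6, 8, 11, 9, 7, 0, 10]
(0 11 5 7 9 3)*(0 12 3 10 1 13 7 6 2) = [11, 13, 0, 12, 4, 6, 2, 9, 8, 10, 1, 5, 3, 7] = (0 11 5 6 2)(1 13 7 9 10)(3 12)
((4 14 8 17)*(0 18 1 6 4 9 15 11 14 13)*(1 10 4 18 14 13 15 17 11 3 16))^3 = (0 11 14 13 8)(1 10 3 6 4 16 18 15)(9 17)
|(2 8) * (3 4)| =|(2 8)(3 4)| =2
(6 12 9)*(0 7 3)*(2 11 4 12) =(0 7 3)(2 11 4 12 9 6) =[7, 1, 11, 0, 12, 5, 2, 3, 8, 6, 10, 4, 9]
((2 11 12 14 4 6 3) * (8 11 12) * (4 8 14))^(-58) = (2 4 3 12 6)(8 14 11)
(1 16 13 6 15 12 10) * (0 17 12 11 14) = (0 17 12 10 1 16 13 6 15 11 14) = [17, 16, 2, 3, 4, 5, 15, 7, 8, 9, 1, 14, 10, 6, 0, 11, 13, 12]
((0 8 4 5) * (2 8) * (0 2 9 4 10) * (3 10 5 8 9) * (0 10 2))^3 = ((10)(0 3 2 9 4 8 5))^3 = (10)(0 9 5 2 8 3 4)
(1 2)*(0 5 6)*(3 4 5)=[3, 2, 1, 4, 5, 6, 0]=(0 3 4 5 6)(1 2)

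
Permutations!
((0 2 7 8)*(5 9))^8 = (9) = ((0 2 7 8)(5 9))^8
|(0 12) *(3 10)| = 2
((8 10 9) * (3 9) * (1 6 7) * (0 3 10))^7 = ((10)(0 3 9 8)(1 6 7))^7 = (10)(0 8 9 3)(1 6 7)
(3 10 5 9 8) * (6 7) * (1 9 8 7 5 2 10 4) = (1 9 7 6 5 8 3 4)(2 10) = [0, 9, 10, 4, 1, 8, 5, 6, 3, 7, 2]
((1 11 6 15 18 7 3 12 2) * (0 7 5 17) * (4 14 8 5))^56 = (0 14 6 12 17 4 11 3 5 18 1 7 8 15 2)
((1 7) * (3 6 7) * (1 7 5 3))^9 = (7)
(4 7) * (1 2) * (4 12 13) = (1 2)(4 7 12 13) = [0, 2, 1, 3, 7, 5, 6, 12, 8, 9, 10, 11, 13, 4]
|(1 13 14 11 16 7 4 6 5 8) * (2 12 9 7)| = 13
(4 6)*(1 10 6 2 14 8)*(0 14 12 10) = (0 14 8 1)(2 12 10 6 4) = [14, 0, 12, 3, 2, 5, 4, 7, 1, 9, 6, 11, 10, 13, 8]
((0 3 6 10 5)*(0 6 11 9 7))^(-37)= ((0 3 11 9 7)(5 6 10))^(-37)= (0 9 3 7 11)(5 10 6)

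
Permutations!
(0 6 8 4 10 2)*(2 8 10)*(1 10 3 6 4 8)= (0 4 2)(1 10)(3 6)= [4, 10, 0, 6, 2, 5, 3, 7, 8, 9, 1]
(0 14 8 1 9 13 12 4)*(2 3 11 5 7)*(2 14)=(0 2 3 11 5 7 14 8 1 9 13 12 4)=[2, 9, 3, 11, 0, 7, 6, 14, 1, 13, 10, 5, 4, 12, 8]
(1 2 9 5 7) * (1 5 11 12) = (1 2 9 11 12)(5 7) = [0, 2, 9, 3, 4, 7, 6, 5, 8, 11, 10, 12, 1]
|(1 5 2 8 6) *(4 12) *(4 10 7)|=|(1 5 2 8 6)(4 12 10 7)|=20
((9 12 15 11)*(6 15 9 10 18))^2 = (6 11 18 15 10)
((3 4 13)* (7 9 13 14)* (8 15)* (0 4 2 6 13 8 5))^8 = ((0 4 14 7 9 8 15 5)(2 6 13 3))^8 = (15)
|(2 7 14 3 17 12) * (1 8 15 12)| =|(1 8 15 12 2 7 14 3 17)| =9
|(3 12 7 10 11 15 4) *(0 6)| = |(0 6)(3 12 7 10 11 15 4)| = 14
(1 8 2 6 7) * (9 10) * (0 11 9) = (0 11 9 10)(1 8 2 6 7) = [11, 8, 6, 3, 4, 5, 7, 1, 2, 10, 0, 9]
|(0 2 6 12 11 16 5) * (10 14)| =14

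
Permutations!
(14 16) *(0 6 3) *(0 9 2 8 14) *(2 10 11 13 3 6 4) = [4, 1, 8, 9, 2, 5, 6, 7, 14, 10, 11, 13, 12, 3, 16, 15, 0] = (0 4 2 8 14 16)(3 9 10 11 13)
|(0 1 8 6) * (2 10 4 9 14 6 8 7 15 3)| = 11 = |(0 1 7 15 3 2 10 4 9 14 6)|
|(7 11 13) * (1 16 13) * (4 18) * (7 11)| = |(1 16 13 11)(4 18)| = 4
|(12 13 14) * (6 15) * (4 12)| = 4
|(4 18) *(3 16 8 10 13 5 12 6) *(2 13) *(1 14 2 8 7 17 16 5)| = |(1 14 2 13)(3 5 12 6)(4 18)(7 17 16)(8 10)| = 12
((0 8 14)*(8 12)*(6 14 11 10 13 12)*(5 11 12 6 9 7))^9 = (14)(8 12)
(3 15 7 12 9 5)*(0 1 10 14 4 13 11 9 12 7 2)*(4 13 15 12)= (0 1 10 14 13 11 9 5 3 12 4 15 2)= [1, 10, 0, 12, 15, 3, 6, 7, 8, 5, 14, 9, 4, 11, 13, 2]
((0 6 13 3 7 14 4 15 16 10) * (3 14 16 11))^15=(0 4 7 6 15 16 13 11 10 14 3)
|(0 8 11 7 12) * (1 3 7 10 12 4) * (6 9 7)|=30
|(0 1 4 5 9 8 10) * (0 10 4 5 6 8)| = 12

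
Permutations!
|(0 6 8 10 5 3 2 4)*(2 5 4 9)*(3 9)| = 20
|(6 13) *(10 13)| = |(6 10 13)| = 3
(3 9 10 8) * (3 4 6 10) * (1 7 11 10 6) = [0, 7, 2, 9, 1, 5, 6, 11, 4, 3, 8, 10] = (1 7 11 10 8 4)(3 9)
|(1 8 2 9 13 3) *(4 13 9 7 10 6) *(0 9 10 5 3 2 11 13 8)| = 13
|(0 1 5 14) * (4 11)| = 4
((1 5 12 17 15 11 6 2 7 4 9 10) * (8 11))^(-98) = (1 11 10 8 9 15 4 17 7 12 2 5 6)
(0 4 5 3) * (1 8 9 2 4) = [1, 8, 4, 0, 5, 3, 6, 7, 9, 2] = (0 1 8 9 2 4 5 3)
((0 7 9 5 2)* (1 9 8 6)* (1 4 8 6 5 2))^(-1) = ((0 7 6 4 8 5 1 9 2))^(-1) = (0 2 9 1 5 8 4 6 7)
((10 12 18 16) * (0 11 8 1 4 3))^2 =(0 8 4)(1 3 11)(10 18)(12 16) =((0 11 8 1 4 3)(10 12 18 16))^2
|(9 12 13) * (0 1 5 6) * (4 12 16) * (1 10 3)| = 30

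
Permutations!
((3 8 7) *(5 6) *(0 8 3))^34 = ((0 8 7)(5 6))^34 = (0 8 7)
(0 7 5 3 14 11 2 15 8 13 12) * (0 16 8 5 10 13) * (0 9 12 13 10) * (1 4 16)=[7, 4, 15, 14, 16, 3, 6, 0, 9, 12, 10, 2, 1, 13, 11, 5, 8]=(0 7)(1 4 16 8 9 12)(2 15 5 3 14 11)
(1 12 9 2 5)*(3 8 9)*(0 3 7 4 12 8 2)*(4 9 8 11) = (0 3 2 5 1 11 4 12 7 9) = [3, 11, 5, 2, 12, 1, 6, 9, 8, 0, 10, 4, 7]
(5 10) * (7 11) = (5 10)(7 11) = [0, 1, 2, 3, 4, 10, 6, 11, 8, 9, 5, 7]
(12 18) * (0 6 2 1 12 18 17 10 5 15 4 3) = [6, 12, 1, 0, 3, 15, 2, 7, 8, 9, 5, 11, 17, 13, 14, 4, 16, 10, 18] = (18)(0 6 2 1 12 17 10 5 15 4 3)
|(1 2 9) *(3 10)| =|(1 2 9)(3 10)| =6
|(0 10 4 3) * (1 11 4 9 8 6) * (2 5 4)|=|(0 10 9 8 6 1 11 2 5 4 3)|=11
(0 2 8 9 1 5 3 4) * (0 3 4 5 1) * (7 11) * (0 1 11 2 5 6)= (0 5 4 3 6)(1 11 7 2 8 9)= [5, 11, 8, 6, 3, 4, 0, 2, 9, 1, 10, 7]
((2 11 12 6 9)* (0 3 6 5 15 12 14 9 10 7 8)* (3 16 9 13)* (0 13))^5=(0 14 11 2 9 16)(3 13 8 7 10 6)(5 12 15)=((0 16 9 2 11 14)(3 6 10 7 8 13)(5 15 12))^5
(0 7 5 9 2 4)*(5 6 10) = [7, 1, 4, 3, 0, 9, 10, 6, 8, 2, 5] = (0 7 6 10 5 9 2 4)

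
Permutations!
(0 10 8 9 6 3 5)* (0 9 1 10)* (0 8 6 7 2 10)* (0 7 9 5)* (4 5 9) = [8, 7, 10, 0, 5, 9, 3, 2, 1, 4, 6] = (0 8 1 7 2 10 6 3)(4 5 9)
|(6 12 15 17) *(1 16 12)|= 6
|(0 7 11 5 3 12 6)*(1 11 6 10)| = |(0 7 6)(1 11 5 3 12 10)| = 6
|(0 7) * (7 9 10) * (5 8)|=|(0 9 10 7)(5 8)|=4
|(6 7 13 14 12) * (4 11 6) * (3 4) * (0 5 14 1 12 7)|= 11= |(0 5 14 7 13 1 12 3 4 11 6)|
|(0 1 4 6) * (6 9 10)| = 6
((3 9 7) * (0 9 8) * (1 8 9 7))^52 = (0 1 3)(7 8 9) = ((0 7 3 9 1 8))^52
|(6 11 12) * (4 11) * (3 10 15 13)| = 4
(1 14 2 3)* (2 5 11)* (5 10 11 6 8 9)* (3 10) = (1 14 3)(2 10 11)(5 6 8 9) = [0, 14, 10, 1, 4, 6, 8, 7, 9, 5, 11, 2, 12, 13, 3]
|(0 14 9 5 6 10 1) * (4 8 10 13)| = |(0 14 9 5 6 13 4 8 10 1)| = 10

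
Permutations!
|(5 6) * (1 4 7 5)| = 5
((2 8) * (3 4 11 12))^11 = (2 8)(3 12 11 4)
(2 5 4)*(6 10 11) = [0, 1, 5, 3, 2, 4, 10, 7, 8, 9, 11, 6] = (2 5 4)(6 10 11)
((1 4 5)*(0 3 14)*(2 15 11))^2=((0 3 14)(1 4 5)(2 15 11))^2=(0 14 3)(1 5 4)(2 11 15)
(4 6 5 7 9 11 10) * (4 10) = (4 6 5 7 9 11) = [0, 1, 2, 3, 6, 7, 5, 9, 8, 11, 10, 4]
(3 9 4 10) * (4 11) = (3 9 11 4 10) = [0, 1, 2, 9, 10, 5, 6, 7, 8, 11, 3, 4]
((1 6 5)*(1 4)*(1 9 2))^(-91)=((1 6 5 4 9 2))^(-91)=(1 2 9 4 5 6)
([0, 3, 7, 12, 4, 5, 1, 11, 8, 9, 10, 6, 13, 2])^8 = (13)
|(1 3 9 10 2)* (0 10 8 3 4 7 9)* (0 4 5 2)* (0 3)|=|(0 10 3 4 7 9 8)(1 5 2)|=21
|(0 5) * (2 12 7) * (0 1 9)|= |(0 5 1 9)(2 12 7)|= 12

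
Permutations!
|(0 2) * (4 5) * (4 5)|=|(5)(0 2)|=2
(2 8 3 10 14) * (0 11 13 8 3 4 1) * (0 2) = [11, 2, 3, 10, 1, 5, 6, 7, 4, 9, 14, 13, 12, 8, 0] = (0 11 13 8 4 1 2 3 10 14)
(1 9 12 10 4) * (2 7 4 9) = (1 2 7 4)(9 12 10) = [0, 2, 7, 3, 1, 5, 6, 4, 8, 12, 9, 11, 10]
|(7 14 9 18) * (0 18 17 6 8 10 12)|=10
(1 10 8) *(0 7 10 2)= (0 7 10 8 1 2)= [7, 2, 0, 3, 4, 5, 6, 10, 1, 9, 8]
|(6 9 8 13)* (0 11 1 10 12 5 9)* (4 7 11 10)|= 8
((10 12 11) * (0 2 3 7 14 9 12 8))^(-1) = (0 8 10 11 12 9 14 7 3 2)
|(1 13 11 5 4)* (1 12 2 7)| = 8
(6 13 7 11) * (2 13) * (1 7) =(1 7 11 6 2 13) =[0, 7, 13, 3, 4, 5, 2, 11, 8, 9, 10, 6, 12, 1]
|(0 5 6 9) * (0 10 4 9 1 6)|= 6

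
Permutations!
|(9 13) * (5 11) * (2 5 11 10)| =|(2 5 10)(9 13)| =6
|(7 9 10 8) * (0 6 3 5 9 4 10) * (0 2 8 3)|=|(0 6)(2 8 7 4 10 3 5 9)|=8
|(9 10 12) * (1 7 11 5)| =|(1 7 11 5)(9 10 12)| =12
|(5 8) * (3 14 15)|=|(3 14 15)(5 8)|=6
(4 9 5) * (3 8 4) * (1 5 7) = (1 5 3 8 4 9 7) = [0, 5, 2, 8, 9, 3, 6, 1, 4, 7]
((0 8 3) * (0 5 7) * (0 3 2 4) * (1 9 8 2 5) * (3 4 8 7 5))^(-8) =((0 2 8 3 1 9 7 4))^(-8) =(9)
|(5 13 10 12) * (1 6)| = |(1 6)(5 13 10 12)| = 4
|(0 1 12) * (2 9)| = 6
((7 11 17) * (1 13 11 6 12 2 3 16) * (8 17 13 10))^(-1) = (1 16 3 2 12 6 7 17 8 10)(11 13)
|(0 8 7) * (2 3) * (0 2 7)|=|(0 8)(2 3 7)|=6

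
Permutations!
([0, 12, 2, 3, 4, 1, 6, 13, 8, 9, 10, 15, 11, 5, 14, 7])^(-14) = [0, 1, 2, 3, 4, 5, 6, 7, 8, 9, 10, 11, 12, 13, 14, 15]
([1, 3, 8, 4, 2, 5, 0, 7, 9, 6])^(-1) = (0 6 9 8 2 4 3 1)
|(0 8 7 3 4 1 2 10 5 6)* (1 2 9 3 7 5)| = |(0 8 5 6)(1 9 3 4 2 10)| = 12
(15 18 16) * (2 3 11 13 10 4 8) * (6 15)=(2 3 11 13 10 4 8)(6 15 18 16)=[0, 1, 3, 11, 8, 5, 15, 7, 2, 9, 4, 13, 12, 10, 14, 18, 6, 17, 16]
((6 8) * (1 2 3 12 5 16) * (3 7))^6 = (1 16 5 12 3 7 2)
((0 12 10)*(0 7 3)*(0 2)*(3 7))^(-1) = ((0 12 10 3 2))^(-1) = (0 2 3 10 12)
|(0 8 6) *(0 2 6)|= |(0 8)(2 6)|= 2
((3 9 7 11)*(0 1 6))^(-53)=(0 1 6)(3 11 7 9)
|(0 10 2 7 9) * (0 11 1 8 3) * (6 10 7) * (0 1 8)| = |(0 7 9 11 8 3 1)(2 6 10)| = 21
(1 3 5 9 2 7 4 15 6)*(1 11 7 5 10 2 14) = (1 3 10 2 5 9 14)(4 15 6 11 7) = [0, 3, 5, 10, 15, 9, 11, 4, 8, 14, 2, 7, 12, 13, 1, 6]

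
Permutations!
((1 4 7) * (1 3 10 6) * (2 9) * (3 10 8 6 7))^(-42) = ((1 4 3 8 6)(2 9)(7 10))^(-42) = (10)(1 8 4 6 3)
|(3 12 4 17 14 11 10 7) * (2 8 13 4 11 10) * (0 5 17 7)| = |(0 5 17 14 10)(2 8 13 4 7 3 12 11)| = 40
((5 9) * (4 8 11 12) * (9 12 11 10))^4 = (4 5 10)(8 12 9)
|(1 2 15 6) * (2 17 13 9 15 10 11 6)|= 9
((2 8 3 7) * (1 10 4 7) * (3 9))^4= (1 2)(3 7)(4 9)(8 10)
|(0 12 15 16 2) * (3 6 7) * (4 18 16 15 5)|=21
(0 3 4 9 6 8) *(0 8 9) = (0 3 4)(6 9) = [3, 1, 2, 4, 0, 5, 9, 7, 8, 6]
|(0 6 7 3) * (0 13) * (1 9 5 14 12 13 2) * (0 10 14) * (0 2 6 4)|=12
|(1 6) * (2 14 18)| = 6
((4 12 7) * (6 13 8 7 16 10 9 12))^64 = ((4 6 13 8 7)(9 12 16 10))^64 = (16)(4 7 8 13 6)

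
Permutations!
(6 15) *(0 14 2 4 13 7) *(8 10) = (0 14 2 4 13 7)(6 15)(8 10) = [14, 1, 4, 3, 13, 5, 15, 0, 10, 9, 8, 11, 12, 7, 2, 6]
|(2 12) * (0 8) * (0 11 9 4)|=|(0 8 11 9 4)(2 12)|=10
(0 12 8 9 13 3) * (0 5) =(0 12 8 9 13 3 5) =[12, 1, 2, 5, 4, 0, 6, 7, 9, 13, 10, 11, 8, 3]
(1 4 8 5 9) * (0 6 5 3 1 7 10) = [6, 4, 2, 1, 8, 9, 5, 10, 3, 7, 0] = (0 6 5 9 7 10)(1 4 8 3)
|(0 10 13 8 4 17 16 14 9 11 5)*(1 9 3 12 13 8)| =14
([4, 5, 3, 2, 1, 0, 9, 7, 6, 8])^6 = [1, 0, 2, 3, 5, 4, 6, 7, 8, 9]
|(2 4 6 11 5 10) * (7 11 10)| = |(2 4 6 10)(5 7 11)| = 12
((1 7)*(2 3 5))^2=(7)(2 5 3)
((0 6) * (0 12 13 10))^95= (13)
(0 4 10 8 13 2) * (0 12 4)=[0, 1, 12, 3, 10, 5, 6, 7, 13, 9, 8, 11, 4, 2]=(2 12 4 10 8 13)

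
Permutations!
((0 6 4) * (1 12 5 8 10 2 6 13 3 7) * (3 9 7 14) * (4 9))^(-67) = ((0 13 4)(1 12 5 8 10 2 6 9 7)(3 14))^(-67) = (0 4 13)(1 2 12 6 5 9 8 7 10)(3 14)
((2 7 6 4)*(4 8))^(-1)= ((2 7 6 8 4))^(-1)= (2 4 8 6 7)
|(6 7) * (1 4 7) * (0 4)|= 5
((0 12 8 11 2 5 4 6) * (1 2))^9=(12)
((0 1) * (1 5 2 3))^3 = ((0 5 2 3 1))^3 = (0 3 5 1 2)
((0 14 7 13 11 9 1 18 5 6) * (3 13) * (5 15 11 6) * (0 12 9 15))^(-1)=((0 14 7 3 13 6 12 9 1 18)(11 15))^(-1)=(0 18 1 9 12 6 13 3 7 14)(11 15)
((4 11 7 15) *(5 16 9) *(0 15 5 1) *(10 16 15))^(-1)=((0 10 16 9 1)(4 11 7 5 15))^(-1)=(0 1 9 16 10)(4 15 5 7 11)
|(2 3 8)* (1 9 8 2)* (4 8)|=4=|(1 9 4 8)(2 3)|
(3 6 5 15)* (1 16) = (1 16)(3 6 5 15) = [0, 16, 2, 6, 4, 15, 5, 7, 8, 9, 10, 11, 12, 13, 14, 3, 1]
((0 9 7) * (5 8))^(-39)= ((0 9 7)(5 8))^(-39)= (9)(5 8)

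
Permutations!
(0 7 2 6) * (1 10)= [7, 10, 6, 3, 4, 5, 0, 2, 8, 9, 1]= (0 7 2 6)(1 10)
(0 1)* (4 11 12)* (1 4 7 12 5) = (0 4 11 5 1)(7 12) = [4, 0, 2, 3, 11, 1, 6, 12, 8, 9, 10, 5, 7]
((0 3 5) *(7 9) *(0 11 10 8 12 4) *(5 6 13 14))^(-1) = (0 4 12 8 10 11 5 14 13 6 3)(7 9)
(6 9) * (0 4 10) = (0 4 10)(6 9) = [4, 1, 2, 3, 10, 5, 9, 7, 8, 6, 0]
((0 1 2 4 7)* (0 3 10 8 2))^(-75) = (0 1)(2 3)(4 10)(7 8)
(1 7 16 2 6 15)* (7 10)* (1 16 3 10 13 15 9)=(1 13 15 16 2 6 9)(3 10 7)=[0, 13, 6, 10, 4, 5, 9, 3, 8, 1, 7, 11, 12, 15, 14, 16, 2]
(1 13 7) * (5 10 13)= (1 5 10 13 7)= [0, 5, 2, 3, 4, 10, 6, 1, 8, 9, 13, 11, 12, 7]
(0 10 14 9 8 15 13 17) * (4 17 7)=(0 10 14 9 8 15 13 7 4 17)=[10, 1, 2, 3, 17, 5, 6, 4, 15, 8, 14, 11, 12, 7, 9, 13, 16, 0]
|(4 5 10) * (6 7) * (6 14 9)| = |(4 5 10)(6 7 14 9)| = 12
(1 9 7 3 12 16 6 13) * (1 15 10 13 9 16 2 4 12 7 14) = (1 16 6 9 14)(2 4 12)(3 7)(10 13 15) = [0, 16, 4, 7, 12, 5, 9, 3, 8, 14, 13, 11, 2, 15, 1, 10, 6]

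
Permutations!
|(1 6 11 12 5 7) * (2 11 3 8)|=9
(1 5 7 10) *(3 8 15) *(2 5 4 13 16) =[0, 4, 5, 8, 13, 7, 6, 10, 15, 9, 1, 11, 12, 16, 14, 3, 2] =(1 4 13 16 2 5 7 10)(3 8 15)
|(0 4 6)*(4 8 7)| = |(0 8 7 4 6)| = 5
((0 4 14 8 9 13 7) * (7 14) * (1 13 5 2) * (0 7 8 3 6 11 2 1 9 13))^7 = (0 11 8 9 14 1 6 4 2 13 5 3)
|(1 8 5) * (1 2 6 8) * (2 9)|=|(2 6 8 5 9)|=5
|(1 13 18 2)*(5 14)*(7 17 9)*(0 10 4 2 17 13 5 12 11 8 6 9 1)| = 12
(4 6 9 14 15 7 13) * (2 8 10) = (2 8 10)(4 6 9 14 15 7 13) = [0, 1, 8, 3, 6, 5, 9, 13, 10, 14, 2, 11, 12, 4, 15, 7]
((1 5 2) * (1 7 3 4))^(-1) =((1 5 2 7 3 4))^(-1) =(1 4 3 7 2 5)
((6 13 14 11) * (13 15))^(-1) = (6 11 14 13 15)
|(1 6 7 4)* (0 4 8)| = 6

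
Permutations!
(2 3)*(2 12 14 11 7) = (2 3 12 14 11 7) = [0, 1, 3, 12, 4, 5, 6, 2, 8, 9, 10, 7, 14, 13, 11]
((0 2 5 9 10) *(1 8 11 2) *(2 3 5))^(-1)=(0 10 9 5 3 11 8 1)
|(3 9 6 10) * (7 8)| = |(3 9 6 10)(7 8)| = 4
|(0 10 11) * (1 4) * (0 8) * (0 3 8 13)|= 4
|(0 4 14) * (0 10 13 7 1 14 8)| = |(0 4 8)(1 14 10 13 7)| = 15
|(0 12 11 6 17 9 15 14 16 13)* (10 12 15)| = 30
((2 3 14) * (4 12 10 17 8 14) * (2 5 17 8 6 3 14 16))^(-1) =((2 14 5 17 6 3 4 12 10 8 16))^(-1) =(2 16 8 10 12 4 3 6 17 5 14)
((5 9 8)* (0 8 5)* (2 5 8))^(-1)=((0 2 5 9 8))^(-1)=(0 8 9 5 2)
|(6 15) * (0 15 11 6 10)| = 6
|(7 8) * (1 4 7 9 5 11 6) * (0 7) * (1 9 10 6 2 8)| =28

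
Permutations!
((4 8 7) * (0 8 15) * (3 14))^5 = ((0 8 7 4 15)(3 14))^5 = (15)(3 14)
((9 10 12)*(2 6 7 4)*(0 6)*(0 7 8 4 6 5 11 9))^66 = ((0 5 11 9 10 12)(2 7 6 8 4))^66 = (12)(2 7 6 8 4)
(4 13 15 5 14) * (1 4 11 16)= (1 4 13 15 5 14 11 16)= [0, 4, 2, 3, 13, 14, 6, 7, 8, 9, 10, 16, 12, 15, 11, 5, 1]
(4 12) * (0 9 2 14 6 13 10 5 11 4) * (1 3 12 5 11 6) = (0 9 2 14 1 3 12)(4 5 6 13 10 11) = [9, 3, 14, 12, 5, 6, 13, 7, 8, 2, 11, 4, 0, 10, 1]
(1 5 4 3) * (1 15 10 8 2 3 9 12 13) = (1 5 4 9 12 13)(2 3 15 10 8) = [0, 5, 3, 15, 9, 4, 6, 7, 2, 12, 8, 11, 13, 1, 14, 10]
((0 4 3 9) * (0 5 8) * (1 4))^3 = (0 3 8 4 5 1 9)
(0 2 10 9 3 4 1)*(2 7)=(0 7 2 10 9 3 4 1)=[7, 0, 10, 4, 1, 5, 6, 2, 8, 3, 9]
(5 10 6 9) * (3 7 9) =(3 7 9 5 10 6) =[0, 1, 2, 7, 4, 10, 3, 9, 8, 5, 6]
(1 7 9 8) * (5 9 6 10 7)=(1 5 9 8)(6 10 7)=[0, 5, 2, 3, 4, 9, 10, 6, 1, 8, 7]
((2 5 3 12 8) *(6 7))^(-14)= (2 5 3 12 8)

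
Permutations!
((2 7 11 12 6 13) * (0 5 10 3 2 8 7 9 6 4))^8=((0 5 10 3 2 9 6 13 8 7 11 12 4))^8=(0 8 3 12 6 5 7 2 4 13 10 11 9)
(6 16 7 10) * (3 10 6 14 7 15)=(3 10 14 7 6 16 15)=[0, 1, 2, 10, 4, 5, 16, 6, 8, 9, 14, 11, 12, 13, 7, 3, 15]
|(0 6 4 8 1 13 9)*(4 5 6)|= 6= |(0 4 8 1 13 9)(5 6)|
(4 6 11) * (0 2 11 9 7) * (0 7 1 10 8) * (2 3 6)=(0 3 6 9 1 10 8)(2 11 4)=[3, 10, 11, 6, 2, 5, 9, 7, 0, 1, 8, 4]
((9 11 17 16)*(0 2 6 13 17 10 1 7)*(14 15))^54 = (0 7 1 10 11 9 16 17 13 6 2) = ((0 2 6 13 17 16 9 11 10 1 7)(14 15))^54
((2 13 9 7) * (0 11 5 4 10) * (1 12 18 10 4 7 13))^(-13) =((0 11 5 7 2 1 12 18 10)(9 13))^(-13) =(0 1 11 12 5 18 7 10 2)(9 13)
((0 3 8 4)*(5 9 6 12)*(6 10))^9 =((0 3 8 4)(5 9 10 6 12))^9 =(0 3 8 4)(5 12 6 10 9)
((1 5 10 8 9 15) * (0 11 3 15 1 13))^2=(0 3 13 11 15)(1 10 9 5 8)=((0 11 3 15 13)(1 5 10 8 9))^2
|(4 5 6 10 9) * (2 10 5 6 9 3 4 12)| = 8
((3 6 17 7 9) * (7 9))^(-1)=((3 6 17 9))^(-1)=(3 9 17 6)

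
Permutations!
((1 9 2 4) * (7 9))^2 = ((1 7 9 2 4))^2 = (1 9 4 7 2)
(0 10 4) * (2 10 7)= (0 7 2 10 4)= [7, 1, 10, 3, 0, 5, 6, 2, 8, 9, 4]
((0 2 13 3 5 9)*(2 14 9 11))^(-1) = ((0 14 9)(2 13 3 5 11))^(-1) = (0 9 14)(2 11 5 3 13)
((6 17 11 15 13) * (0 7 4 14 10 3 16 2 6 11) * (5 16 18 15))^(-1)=((0 7 4 14 10 3 18 15 13 11 5 16 2 6 17))^(-1)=(0 17 6 2 16 5 11 13 15 18 3 10 14 4 7)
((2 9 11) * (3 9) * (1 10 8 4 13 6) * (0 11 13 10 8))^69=(0 3 6 4 11 9 1 10 2 13 8)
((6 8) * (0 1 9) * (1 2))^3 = ((0 2 1 9)(6 8))^3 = (0 9 1 2)(6 8)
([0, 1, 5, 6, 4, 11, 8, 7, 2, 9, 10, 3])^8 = [0, 1, 11, 8, 4, 3, 2, 7, 5, 9, 10, 6]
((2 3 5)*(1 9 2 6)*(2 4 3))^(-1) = ((1 9 4 3 5 6))^(-1) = (1 6 5 3 4 9)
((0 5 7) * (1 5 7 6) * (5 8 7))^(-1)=(0 7 8 1 6 5)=((0 5 6 1 8 7))^(-1)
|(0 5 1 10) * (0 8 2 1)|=|(0 5)(1 10 8 2)|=4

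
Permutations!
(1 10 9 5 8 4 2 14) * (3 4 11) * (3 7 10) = (1 3 4 2 14)(5 8 11 7 10 9) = [0, 3, 14, 4, 2, 8, 6, 10, 11, 5, 9, 7, 12, 13, 1]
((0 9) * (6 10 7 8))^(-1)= (0 9)(6 8 7 10)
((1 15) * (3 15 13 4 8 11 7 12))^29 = (1 4 11 12 15 13 8 7 3)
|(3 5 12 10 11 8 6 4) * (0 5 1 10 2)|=|(0 5 12 2)(1 10 11 8 6 4 3)|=28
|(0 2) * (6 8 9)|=6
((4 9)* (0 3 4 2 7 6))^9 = ((0 3 4 9 2 7 6))^9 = (0 4 2 6 3 9 7)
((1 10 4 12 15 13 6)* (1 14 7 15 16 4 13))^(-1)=((1 10 13 6 14 7 15)(4 12 16))^(-1)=(1 15 7 14 6 13 10)(4 16 12)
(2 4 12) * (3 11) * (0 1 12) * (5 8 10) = [1, 12, 4, 11, 0, 8, 6, 7, 10, 9, 5, 3, 2] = (0 1 12 2 4)(3 11)(5 8 10)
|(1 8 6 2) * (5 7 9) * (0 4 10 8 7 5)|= 9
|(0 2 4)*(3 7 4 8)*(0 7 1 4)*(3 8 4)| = 4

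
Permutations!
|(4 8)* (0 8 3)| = |(0 8 4 3)| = 4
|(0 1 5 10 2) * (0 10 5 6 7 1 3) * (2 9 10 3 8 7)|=14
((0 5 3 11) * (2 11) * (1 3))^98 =(0 1 2)(3 11 5)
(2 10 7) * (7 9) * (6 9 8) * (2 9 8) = (2 10)(6 8)(7 9) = [0, 1, 10, 3, 4, 5, 8, 9, 6, 7, 2]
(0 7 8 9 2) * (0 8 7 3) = (0 3)(2 8 9) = [3, 1, 8, 0, 4, 5, 6, 7, 9, 2]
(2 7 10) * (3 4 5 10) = (2 7 3 4 5 10) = [0, 1, 7, 4, 5, 10, 6, 3, 8, 9, 2]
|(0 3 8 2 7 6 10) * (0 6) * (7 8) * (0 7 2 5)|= 10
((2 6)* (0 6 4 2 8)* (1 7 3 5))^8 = (0 8 6)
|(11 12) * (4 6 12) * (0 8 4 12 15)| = 10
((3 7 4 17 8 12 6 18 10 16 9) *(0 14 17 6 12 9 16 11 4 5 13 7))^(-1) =(0 3 9 8 17 14)(4 11 10 18 6)(5 7 13) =((0 14 17 8 9 3)(4 6 18 10 11)(5 13 7))^(-1)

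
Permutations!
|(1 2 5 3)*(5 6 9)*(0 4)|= |(0 4)(1 2 6 9 5 3)|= 6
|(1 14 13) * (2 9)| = 6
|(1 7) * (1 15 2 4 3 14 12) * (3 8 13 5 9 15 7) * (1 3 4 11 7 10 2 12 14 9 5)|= 4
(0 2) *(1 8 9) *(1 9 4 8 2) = (9)(0 1 2)(4 8) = [1, 2, 0, 3, 8, 5, 6, 7, 4, 9]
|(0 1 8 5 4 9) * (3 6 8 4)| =4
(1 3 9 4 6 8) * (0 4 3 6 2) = (0 4 2)(1 6 8)(3 9) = [4, 6, 0, 9, 2, 5, 8, 7, 1, 3]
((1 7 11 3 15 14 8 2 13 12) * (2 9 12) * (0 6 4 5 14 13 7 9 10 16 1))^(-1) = ((0 6 4 5 14 8 10 16 1 9 12)(2 7 11 3 15 13))^(-1) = (0 12 9 1 16 10 8 14 5 4 6)(2 13 15 3 11 7)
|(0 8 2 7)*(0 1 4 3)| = |(0 8 2 7 1 4 3)| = 7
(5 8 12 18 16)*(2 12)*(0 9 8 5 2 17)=[9, 1, 12, 3, 4, 5, 6, 7, 17, 8, 10, 11, 18, 13, 14, 15, 2, 0, 16]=(0 9 8 17)(2 12 18 16)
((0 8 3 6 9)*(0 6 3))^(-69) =((0 8)(6 9))^(-69) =(0 8)(6 9)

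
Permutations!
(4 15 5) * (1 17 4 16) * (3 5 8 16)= (1 17 4 15 8 16)(3 5)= [0, 17, 2, 5, 15, 3, 6, 7, 16, 9, 10, 11, 12, 13, 14, 8, 1, 4]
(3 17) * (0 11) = (0 11)(3 17) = [11, 1, 2, 17, 4, 5, 6, 7, 8, 9, 10, 0, 12, 13, 14, 15, 16, 3]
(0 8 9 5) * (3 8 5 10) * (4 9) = [5, 1, 2, 8, 9, 0, 6, 7, 4, 10, 3] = (0 5)(3 8 4 9 10)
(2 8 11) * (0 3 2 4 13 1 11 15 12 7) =(0 3 2 8 15 12 7)(1 11 4 13) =[3, 11, 8, 2, 13, 5, 6, 0, 15, 9, 10, 4, 7, 1, 14, 12]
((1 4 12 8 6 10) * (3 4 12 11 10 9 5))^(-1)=((1 12 8 6 9 5 3 4 11 10))^(-1)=(1 10 11 4 3 5 9 6 8 12)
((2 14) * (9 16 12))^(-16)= (9 12 16)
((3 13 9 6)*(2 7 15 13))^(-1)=((2 7 15 13 9 6 3))^(-1)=(2 3 6 9 13 15 7)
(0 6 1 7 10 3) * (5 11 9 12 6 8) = (0 8 5 11 9 12 6 1 7 10 3) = [8, 7, 2, 0, 4, 11, 1, 10, 5, 12, 3, 9, 6]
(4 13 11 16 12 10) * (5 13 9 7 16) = (4 9 7 16 12 10)(5 13 11) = [0, 1, 2, 3, 9, 13, 6, 16, 8, 7, 4, 5, 10, 11, 14, 15, 12]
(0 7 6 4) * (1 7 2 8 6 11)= (0 2 8 6 4)(1 7 11)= [2, 7, 8, 3, 0, 5, 4, 11, 6, 9, 10, 1]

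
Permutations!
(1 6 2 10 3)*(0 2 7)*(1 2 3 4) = (0 3 2 10 4 1 6 7) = [3, 6, 10, 2, 1, 5, 7, 0, 8, 9, 4]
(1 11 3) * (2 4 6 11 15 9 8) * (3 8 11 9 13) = (1 15 13 3)(2 4 6 9 11 8) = [0, 15, 4, 1, 6, 5, 9, 7, 2, 11, 10, 8, 12, 3, 14, 13]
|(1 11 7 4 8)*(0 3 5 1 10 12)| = 10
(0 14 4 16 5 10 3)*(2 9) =[14, 1, 9, 0, 16, 10, 6, 7, 8, 2, 3, 11, 12, 13, 4, 15, 5] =(0 14 4 16 5 10 3)(2 9)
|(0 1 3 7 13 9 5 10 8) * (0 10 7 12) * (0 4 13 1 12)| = 18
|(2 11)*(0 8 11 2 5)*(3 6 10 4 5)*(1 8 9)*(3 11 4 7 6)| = |(11)(0 9 1 8 4 5)(6 10 7)| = 6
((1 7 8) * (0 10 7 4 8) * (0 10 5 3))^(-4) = (10)(0 3 5)(1 8 4) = ((0 5 3)(1 4 8)(7 10))^(-4)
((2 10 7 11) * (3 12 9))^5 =(2 10 7 11)(3 9 12)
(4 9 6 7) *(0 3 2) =(0 3 2)(4 9 6 7) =[3, 1, 0, 2, 9, 5, 7, 4, 8, 6]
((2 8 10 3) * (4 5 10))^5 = (2 3 10 5 4 8)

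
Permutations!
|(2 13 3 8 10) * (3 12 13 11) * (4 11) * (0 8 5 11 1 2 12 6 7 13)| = 12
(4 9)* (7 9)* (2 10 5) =(2 10 5)(4 7 9) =[0, 1, 10, 3, 7, 2, 6, 9, 8, 4, 5]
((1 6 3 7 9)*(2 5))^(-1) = ((1 6 3 7 9)(2 5))^(-1) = (1 9 7 3 6)(2 5)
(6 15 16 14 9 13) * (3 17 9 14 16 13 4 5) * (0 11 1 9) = (0 11 1 9 4 5 3 17)(6 15 13) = [11, 9, 2, 17, 5, 3, 15, 7, 8, 4, 10, 1, 12, 6, 14, 13, 16, 0]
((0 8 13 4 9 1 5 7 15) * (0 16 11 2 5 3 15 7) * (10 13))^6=((0 8 10 13 4 9 1 3 15 16 11 2 5))^6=(0 1 5 9 2 4 11 13 16 10 15 8 3)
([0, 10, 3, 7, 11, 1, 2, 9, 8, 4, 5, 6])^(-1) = [0, 5, 6, 2, 9, 10, 11, 3, 8, 7, 1, 4]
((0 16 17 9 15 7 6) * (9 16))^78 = (17)(0 7 9 6 15)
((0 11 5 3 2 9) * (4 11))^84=(11)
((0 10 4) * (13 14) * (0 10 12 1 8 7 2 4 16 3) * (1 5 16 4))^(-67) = (0 16 12 3 5)(1 8 7 2)(4 10)(13 14)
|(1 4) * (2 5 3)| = |(1 4)(2 5 3)| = 6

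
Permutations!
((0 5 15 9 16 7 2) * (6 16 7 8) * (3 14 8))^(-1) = ((0 5 15 9 7 2)(3 14 8 6 16))^(-1) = (0 2 7 9 15 5)(3 16 6 8 14)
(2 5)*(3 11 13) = (2 5)(3 11 13) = [0, 1, 5, 11, 4, 2, 6, 7, 8, 9, 10, 13, 12, 3]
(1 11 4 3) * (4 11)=[0, 4, 2, 1, 3, 5, 6, 7, 8, 9, 10, 11]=(11)(1 4 3)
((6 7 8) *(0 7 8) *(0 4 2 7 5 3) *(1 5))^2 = ((0 1 5 3)(2 7 4)(6 8))^2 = (8)(0 5)(1 3)(2 4 7)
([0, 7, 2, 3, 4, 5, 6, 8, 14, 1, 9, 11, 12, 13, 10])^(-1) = [0, 9, 2, 3, 4, 5, 6, 1, 7, 10, 14, 11, 12, 13, 8]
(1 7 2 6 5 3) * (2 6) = (1 7 6 5 3) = [0, 7, 2, 1, 4, 3, 5, 6]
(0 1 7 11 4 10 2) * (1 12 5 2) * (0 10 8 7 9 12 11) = (0 11 4 8 7)(1 9 12 5 2 10) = [11, 9, 10, 3, 8, 2, 6, 0, 7, 12, 1, 4, 5]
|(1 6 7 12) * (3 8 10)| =12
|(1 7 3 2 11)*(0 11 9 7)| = 12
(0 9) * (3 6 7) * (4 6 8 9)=(0 4 6 7 3 8 9)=[4, 1, 2, 8, 6, 5, 7, 3, 9, 0]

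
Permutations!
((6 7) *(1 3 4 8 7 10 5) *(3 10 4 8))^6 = ((1 10 5)(3 8 7 6 4))^6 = (10)(3 8 7 6 4)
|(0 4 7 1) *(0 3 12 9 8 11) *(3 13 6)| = 11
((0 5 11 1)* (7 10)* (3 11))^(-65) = (11)(7 10)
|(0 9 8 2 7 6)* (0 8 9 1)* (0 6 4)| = 7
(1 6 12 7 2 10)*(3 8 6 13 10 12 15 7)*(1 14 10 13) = [0, 1, 12, 8, 4, 5, 15, 2, 6, 9, 14, 11, 3, 13, 10, 7] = (2 12 3 8 6 15 7)(10 14)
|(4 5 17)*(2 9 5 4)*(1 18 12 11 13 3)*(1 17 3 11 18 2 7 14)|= |(1 2 9 5 3 17 7 14)(11 13)(12 18)|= 8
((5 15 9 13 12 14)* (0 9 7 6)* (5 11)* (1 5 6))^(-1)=(0 6 11 14 12 13 9)(1 7 15 5)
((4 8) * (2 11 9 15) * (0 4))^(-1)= ((0 4 8)(2 11 9 15))^(-1)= (0 8 4)(2 15 9 11)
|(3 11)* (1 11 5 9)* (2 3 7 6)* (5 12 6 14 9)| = |(1 11 7 14 9)(2 3 12 6)| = 20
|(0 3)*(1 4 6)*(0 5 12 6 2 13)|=|(0 3 5 12 6 1 4 2 13)|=9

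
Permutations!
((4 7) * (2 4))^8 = ((2 4 7))^8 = (2 7 4)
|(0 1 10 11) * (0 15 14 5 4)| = |(0 1 10 11 15 14 5 4)| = 8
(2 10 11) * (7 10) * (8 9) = (2 7 10 11)(8 9) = [0, 1, 7, 3, 4, 5, 6, 10, 9, 8, 11, 2]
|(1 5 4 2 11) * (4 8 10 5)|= |(1 4 2 11)(5 8 10)|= 12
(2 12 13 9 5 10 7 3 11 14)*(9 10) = (2 12 13 10 7 3 11 14)(5 9) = [0, 1, 12, 11, 4, 9, 6, 3, 8, 5, 7, 14, 13, 10, 2]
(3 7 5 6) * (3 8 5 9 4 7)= (4 7 9)(5 6 8)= [0, 1, 2, 3, 7, 6, 8, 9, 5, 4]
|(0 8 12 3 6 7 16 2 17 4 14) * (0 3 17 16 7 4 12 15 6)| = 14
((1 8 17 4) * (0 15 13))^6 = (1 17)(4 8)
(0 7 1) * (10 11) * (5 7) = (0 5 7 1)(10 11) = [5, 0, 2, 3, 4, 7, 6, 1, 8, 9, 11, 10]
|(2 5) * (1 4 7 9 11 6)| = 6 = |(1 4 7 9 11 6)(2 5)|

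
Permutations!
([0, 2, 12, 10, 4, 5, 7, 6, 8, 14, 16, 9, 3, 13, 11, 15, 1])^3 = (1 3)(2 10)(6 7)(12 16)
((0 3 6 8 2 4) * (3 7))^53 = (0 8 7 2 3 4 6)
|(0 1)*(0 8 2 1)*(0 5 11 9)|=|(0 5 11 9)(1 8 2)|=12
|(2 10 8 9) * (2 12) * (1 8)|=6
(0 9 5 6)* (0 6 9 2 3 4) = (0 2 3 4)(5 9) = [2, 1, 3, 4, 0, 9, 6, 7, 8, 5]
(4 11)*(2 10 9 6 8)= [0, 1, 10, 3, 11, 5, 8, 7, 2, 6, 9, 4]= (2 10 9 6 8)(4 11)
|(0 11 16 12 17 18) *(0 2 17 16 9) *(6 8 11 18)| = 8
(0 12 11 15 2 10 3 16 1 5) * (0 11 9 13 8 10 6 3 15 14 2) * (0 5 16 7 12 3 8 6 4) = (0 3 7 12 9 13 6 8 10 15 5 11 14 2 4)(1 16) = [3, 16, 4, 7, 0, 11, 8, 12, 10, 13, 15, 14, 9, 6, 2, 5, 1]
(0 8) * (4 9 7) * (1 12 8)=(0 1 12 8)(4 9 7)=[1, 12, 2, 3, 9, 5, 6, 4, 0, 7, 10, 11, 8]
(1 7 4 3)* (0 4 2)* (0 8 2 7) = (0 4 3 1)(2 8) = [4, 0, 8, 1, 3, 5, 6, 7, 2]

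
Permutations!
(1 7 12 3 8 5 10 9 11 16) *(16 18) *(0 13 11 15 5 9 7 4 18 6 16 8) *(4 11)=(0 13 4 18 8 9 15 5 10 7 12 3)(1 11 6 16)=[13, 11, 2, 0, 18, 10, 16, 12, 9, 15, 7, 6, 3, 4, 14, 5, 1, 17, 8]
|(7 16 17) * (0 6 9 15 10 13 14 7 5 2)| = 12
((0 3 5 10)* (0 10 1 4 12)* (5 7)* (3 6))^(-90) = ((0 6 3 7 5 1 4 12))^(-90) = (0 4 5 3)(1 7 6 12)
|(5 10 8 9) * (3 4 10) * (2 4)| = |(2 4 10 8 9 5 3)| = 7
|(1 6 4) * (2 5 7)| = 3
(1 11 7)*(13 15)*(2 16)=[0, 11, 16, 3, 4, 5, 6, 1, 8, 9, 10, 7, 12, 15, 14, 13, 2]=(1 11 7)(2 16)(13 15)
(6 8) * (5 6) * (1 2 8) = [0, 2, 8, 3, 4, 6, 1, 7, 5] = (1 2 8 5 6)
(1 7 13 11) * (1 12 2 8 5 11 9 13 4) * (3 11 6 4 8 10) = (1 7 8 5 6 4)(2 10 3 11 12)(9 13) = [0, 7, 10, 11, 1, 6, 4, 8, 5, 13, 3, 12, 2, 9]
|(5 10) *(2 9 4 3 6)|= 10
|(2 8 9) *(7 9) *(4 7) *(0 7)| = 6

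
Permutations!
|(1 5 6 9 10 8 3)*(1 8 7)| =6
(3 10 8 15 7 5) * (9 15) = [0, 1, 2, 10, 4, 3, 6, 5, 9, 15, 8, 11, 12, 13, 14, 7] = (3 10 8 9 15 7 5)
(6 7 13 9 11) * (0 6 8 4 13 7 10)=(0 6 10)(4 13 9 11 8)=[6, 1, 2, 3, 13, 5, 10, 7, 4, 11, 0, 8, 12, 9]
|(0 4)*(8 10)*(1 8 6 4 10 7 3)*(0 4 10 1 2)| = 6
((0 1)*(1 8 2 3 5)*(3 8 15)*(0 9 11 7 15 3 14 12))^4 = (0 9 14 5 7)(1 15 3 11 12)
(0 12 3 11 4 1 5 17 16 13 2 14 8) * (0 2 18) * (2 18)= (0 12 3 11 4 1 5 17 16 13 2 14 8 18)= [12, 5, 14, 11, 1, 17, 6, 7, 18, 9, 10, 4, 3, 2, 8, 15, 13, 16, 0]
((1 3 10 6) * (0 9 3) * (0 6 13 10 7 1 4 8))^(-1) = ((0 9 3 7 1 6 4 8)(10 13))^(-1) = (0 8 4 6 1 7 3 9)(10 13)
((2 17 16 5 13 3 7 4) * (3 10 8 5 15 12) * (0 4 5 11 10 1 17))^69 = (1 7 15)(3 16 13)(5 12 17)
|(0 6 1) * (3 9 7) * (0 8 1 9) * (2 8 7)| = 8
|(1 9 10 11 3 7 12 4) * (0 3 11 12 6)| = 20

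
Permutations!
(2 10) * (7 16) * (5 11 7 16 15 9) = [0, 1, 10, 3, 4, 11, 6, 15, 8, 5, 2, 7, 12, 13, 14, 9, 16] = (16)(2 10)(5 11 7 15 9)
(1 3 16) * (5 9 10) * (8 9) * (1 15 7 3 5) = (1 5 8 9 10)(3 16 15 7) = [0, 5, 2, 16, 4, 8, 6, 3, 9, 10, 1, 11, 12, 13, 14, 7, 15]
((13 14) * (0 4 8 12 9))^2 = (14)(0 8 9 4 12)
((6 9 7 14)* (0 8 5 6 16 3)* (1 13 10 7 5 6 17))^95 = ((0 8 6 9 5 17 1 13 10 7 14 16 3))^95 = (0 5 10 3 9 13 16 6 1 14 8 17 7)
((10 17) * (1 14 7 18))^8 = (18)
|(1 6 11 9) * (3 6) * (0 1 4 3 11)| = 7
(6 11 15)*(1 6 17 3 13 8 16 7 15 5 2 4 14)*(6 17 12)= (1 17 3 13 8 16 7 15 12 6 11 5 2 4 14)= [0, 17, 4, 13, 14, 2, 11, 15, 16, 9, 10, 5, 6, 8, 1, 12, 7, 3]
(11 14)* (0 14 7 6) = (0 14 11 7 6) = [14, 1, 2, 3, 4, 5, 0, 6, 8, 9, 10, 7, 12, 13, 11]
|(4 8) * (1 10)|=2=|(1 10)(4 8)|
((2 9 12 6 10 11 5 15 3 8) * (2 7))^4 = (2 10 3 9 11 8 12 5 7 6 15)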